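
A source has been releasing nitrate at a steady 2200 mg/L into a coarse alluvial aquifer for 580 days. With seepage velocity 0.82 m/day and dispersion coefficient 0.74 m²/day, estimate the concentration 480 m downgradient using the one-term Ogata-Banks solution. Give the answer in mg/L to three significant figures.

969 mg/L

For a continuous step input, C/C₀ ≈ ½·erfc((x−vt)/(2√(Dt))).
vt = 0.82 × 580 = 475.6 m and 2√(Dt) = 2√(0.74 × 580) = 41.43 m.
Argument (x−vt)/(2√(Dt)) = (480 − 475.6)/41.43 = 0.1062; ½·erfc(0.1062) = 0.4403.
C = 2200 × 0.4403 = 969 mg/L.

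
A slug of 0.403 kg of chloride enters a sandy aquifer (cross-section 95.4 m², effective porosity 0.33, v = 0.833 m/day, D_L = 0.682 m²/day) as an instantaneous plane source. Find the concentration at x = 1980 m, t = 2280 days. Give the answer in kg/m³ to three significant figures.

For an instantaneous plane source, C(x,t) = M/(n_e·A·√(4πDt)) · exp(−(x−vt)²/(4Dt)), with n_e·A the pore (flow) area.
Plume center vt = 0.833 × 2280 = 1899.24 m, so the well at 1980 m is 80.76 m downgradient of the peak.
√(4πDt) = 139.8 m, giving peak height M/(n_e·A·√(4πDt)) = 0.403/(0.33 × 95.4 × 139.8) = 9.157e-05 kg/m³.
(x−vt)²/(4Dt) = (80.76)²/(4 × 0.682 × 2280) = 1.049; exp(−1.049) = 0.3503.
C = 9.157e-05 × 0.3503 = 3.21e-05 kg/m³.

3.21e-05 kg/m³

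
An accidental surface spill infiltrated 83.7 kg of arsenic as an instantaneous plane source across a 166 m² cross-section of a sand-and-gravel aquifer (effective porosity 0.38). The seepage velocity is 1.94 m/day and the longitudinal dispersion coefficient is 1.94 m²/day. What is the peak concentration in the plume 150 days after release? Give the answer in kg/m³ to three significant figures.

The peak of an instantaneous 1D plume sits at x = vt; there the Gaussian factor is 1 and C_max = M/(n_e·A·√(4πDt)), where n_e·A is the pore area the mass is dissolved in.
√(4πDt) = √(4π × 1.94 × 150) = 60.47 m, so C_max = 83.7/(0.38 × 166 × 60.47) = 0.0219 kg/m³.

0.0219 kg/m³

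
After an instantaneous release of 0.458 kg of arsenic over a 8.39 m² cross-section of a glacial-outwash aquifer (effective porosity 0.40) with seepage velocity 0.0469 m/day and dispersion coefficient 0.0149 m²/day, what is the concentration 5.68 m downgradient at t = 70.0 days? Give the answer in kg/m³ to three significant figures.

0.00951 kg/m³

For an instantaneous plane source, C(x,t) = M/(n_e·A·√(4πDt)) · exp(−(x−vt)²/(4Dt)), with n_e·A the pore (flow) area.
Plume center vt = 0.0469 × 70.0 = 3.283 m, so the well at 5.68 m is 2.397 m downgradient of the peak.
√(4πDt) = 3.620 m, giving peak height M/(n_e·A·√(4πDt)) = 0.458/(0.40 × 8.39 × 3.620) = 0.03770 kg/m³.
(x−vt)²/(4Dt) = (2.397)²/(4 × 0.0149 × 70.0) = 1.377; exp(−1.377) = 0.2523.
C = 0.03770 × 0.2523 = 0.00951 kg/m³.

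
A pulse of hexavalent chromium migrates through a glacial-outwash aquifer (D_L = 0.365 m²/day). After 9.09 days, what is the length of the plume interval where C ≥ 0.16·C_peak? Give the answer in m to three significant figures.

The plume is Gaussian with σ = √(2Dt) = √(2 × 0.365 × 9.09) = 2.576 m.
C/C_peak = exp(−Δx²/(2σ²)) = 0.16 ⇒ Δx = σ·√(−2 ln 0.16) = 2.576 × 1.914 = 4.930 m.
Width = 2Δx = 9.86 m.

9.86 m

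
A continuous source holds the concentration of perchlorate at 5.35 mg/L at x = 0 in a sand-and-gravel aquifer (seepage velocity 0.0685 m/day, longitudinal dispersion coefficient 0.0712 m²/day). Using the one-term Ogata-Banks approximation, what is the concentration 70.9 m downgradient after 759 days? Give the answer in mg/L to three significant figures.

0.184 mg/L

For a continuous step input, C/C₀ ≈ ½·erfc((x−vt)/(2√(Dt))).
vt = 0.0685 × 759 = 51.9915 m and 2√(Dt) = 2√(0.0712 × 759) = 14.70 m.
Argument (x−vt)/(2√(Dt)) = (70.9 − 51.9915)/14.70 = 1.286; ½·erfc(1.286) = 0.03448.
C = 5.35 × 0.03448 = 0.184 mg/L.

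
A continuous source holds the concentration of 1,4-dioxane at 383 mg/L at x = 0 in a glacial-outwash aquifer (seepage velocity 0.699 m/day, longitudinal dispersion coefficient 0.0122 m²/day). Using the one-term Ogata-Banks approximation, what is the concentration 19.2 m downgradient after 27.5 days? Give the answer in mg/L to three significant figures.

196 mg/L

For a continuous step input, C/C₀ ≈ ½·erfc((x−vt)/(2√(Dt))).
vt = 0.699 × 27.5 = 19.2225 m and 2√(Dt) = 2√(0.0122 × 27.5) = 1.158 m.
Argument (x−vt)/(2√(Dt)) = (19.2 − 19.2225)/1.158 = -0.01943; ½·erfc(-0.01943) = 0.5110.
C = 383 × 0.5110 = 196 mg/L.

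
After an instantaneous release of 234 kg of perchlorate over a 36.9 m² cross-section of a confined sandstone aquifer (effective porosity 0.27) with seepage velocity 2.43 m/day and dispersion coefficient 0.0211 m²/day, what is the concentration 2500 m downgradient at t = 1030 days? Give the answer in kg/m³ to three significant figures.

1.29 kg/m³

For an instantaneous plane source, C(x,t) = M/(n_e·A·√(4πDt)) · exp(−(x−vt)²/(4Dt)), with n_e·A the pore (flow) area.
Plume center vt = 2.43 × 1030 = 2502.9 m, so the well at 2500 m is 2.9 m upgradient of the peak.
√(4πDt) = 16.53 m, giving peak height M/(n_e·A·√(4πDt)) = 234/(0.27 × 36.9 × 16.53) = 1.421 kg/m³.
(x−vt)²/(4Dt) = (-2.9)²/(4 × 0.0211 × 1030) = 0.09674; exp(−0.09674) = 0.9078.
C = 1.421 × 0.9078 = 1.29 kg/m³.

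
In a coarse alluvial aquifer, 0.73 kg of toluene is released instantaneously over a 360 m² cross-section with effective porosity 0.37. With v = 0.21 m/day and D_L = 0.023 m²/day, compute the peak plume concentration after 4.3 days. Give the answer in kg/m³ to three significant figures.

0.00492 kg/m³

The peak of an instantaneous 1D plume sits at x = vt; there the Gaussian factor is 1 and C_max = M/(n_e·A·√(4πDt)), where n_e·A is the pore area the mass is dissolved in.
√(4πDt) = √(4π × 0.023 × 4.3) = 1.115 m, so C_max = 0.73/(0.37 × 360 × 1.115) = 0.00492 kg/m³.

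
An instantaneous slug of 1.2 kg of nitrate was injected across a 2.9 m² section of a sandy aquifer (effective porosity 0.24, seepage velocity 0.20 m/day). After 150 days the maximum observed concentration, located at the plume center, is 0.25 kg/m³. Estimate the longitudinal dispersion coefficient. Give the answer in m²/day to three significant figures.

0.0252 m²/day

At the plume center C_max = M/(n_e·A·√(4πDt)), so D = M²/(4πt·(n_e·A·C_max)²).
n_e·A·C_max = 0.24 × 2.9 × 0.25 = 0.1740 kg/m.
D = 1.2²/(4π × 150 × 0.1740²) = 0.0252 m²/day.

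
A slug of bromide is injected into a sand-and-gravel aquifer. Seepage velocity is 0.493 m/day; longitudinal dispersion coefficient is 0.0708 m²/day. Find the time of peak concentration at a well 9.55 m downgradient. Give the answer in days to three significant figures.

For the 1D instantaneous-source solution, setting ∂C/∂t = 0 at fixed x gives v²t² + 2Dt − x² = 0, so t = (√(D² + v²x²) − D)/v².
√(D² + v²x²) = √(0.0708² + 0.493² × 9.55²) = 4.709; v² = 0.243049.
t = (4.709 − 0.0708)/0.243049 = 19.1 days (vs. the pure-advection estimate x/v = 19.4 d).

19.1 days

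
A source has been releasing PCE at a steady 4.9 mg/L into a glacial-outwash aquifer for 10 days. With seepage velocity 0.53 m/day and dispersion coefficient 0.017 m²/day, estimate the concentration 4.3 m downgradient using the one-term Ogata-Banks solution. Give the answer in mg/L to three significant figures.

For a continuous step input, C/C₀ ≈ ½·erfc((x−vt)/(2√(Dt))).
vt = 0.53 × 10 = 5.3 m and 2√(Dt) = 2√(0.017 × 10) = 0.8246 m.
Argument (x−vt)/(2√(Dt)) = (4.3 − 5.3)/0.8246 = -1.213; ½·erfc(-1.213) = 0.9569.
C = 4.9 × 0.9569 = 4.69 mg/L.

4.69 mg/L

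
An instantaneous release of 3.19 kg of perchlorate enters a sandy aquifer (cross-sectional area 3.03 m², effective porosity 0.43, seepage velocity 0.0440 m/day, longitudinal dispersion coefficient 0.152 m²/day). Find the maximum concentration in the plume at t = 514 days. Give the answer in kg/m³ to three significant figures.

0.0781 kg/m³

The peak of an instantaneous 1D plume sits at x = vt; there the Gaussian factor is 1 and C_max = M/(n_e·A·√(4πDt)), where n_e·A is the pore area the mass is dissolved in.
√(4πDt) = √(4π × 0.152 × 514) = 31.33 m, so C_max = 3.19/(0.43 × 3.03 × 31.33) = 0.0781 kg/m³.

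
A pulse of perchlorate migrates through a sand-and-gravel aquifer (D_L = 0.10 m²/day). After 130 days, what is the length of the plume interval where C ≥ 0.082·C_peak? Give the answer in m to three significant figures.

22.8 m

The plume is Gaussian with σ = √(2Dt) = √(2 × 0.10 × 130) = 5.099 m.
C/C_peak = exp(−Δx²/(2σ²)) = 0.082 ⇒ Δx = σ·√(−2 ln 0.082) = 5.099 × 2.237 = 11.41 m.
Width = 2Δx = 22.8 m.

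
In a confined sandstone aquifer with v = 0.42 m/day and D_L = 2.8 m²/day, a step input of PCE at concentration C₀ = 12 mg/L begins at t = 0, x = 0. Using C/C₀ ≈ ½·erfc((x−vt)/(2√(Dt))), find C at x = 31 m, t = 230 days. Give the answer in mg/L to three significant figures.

11.6 mg/L

For a continuous step input, C/C₀ ≈ ½·erfc((x−vt)/(2√(Dt))).
vt = 0.42 × 230 = 96.6 m and 2√(Dt) = 2√(2.8 × 230) = 50.75 m.
Argument (x−vt)/(2√(Dt)) = (31 − 96.6)/50.75 = -1.293; ½·erfc(-1.293) = 0.9663.
C = 12 × 0.9663 = 11.6 mg/L.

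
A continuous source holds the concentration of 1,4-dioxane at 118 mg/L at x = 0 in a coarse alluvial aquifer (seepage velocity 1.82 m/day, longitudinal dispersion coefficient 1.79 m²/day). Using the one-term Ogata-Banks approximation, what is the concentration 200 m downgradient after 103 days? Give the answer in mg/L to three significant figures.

For a continuous step input, C/C₀ ≈ ½·erfc((x−vt)/(2√(Dt))).
vt = 1.82 × 103 = 187.46 m and 2√(Dt) = 2√(1.79 × 103) = 27.16 m.
Argument (x−vt)/(2√(Dt)) = (200 − 187.46)/27.16 = 0.4617; ½·erfc(0.4617) = 0.2569.
C = 118 × 0.2569 = 30.3 mg/L.

30.3 mg/L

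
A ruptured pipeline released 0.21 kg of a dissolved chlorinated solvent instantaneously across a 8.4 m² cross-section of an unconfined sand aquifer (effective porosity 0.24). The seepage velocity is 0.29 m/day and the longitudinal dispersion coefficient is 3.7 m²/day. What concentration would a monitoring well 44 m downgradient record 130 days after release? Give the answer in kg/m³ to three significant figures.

0.00131 kg/m³

For an instantaneous plane source, C(x,t) = M/(n_e·A·√(4πDt)) · exp(−(x−vt)²/(4Dt)), with n_e·A the pore (flow) area.
Plume center vt = 0.29 × 130 = 37.7 m, so the well at 44 m is 6.3 m downgradient of the peak.
√(4πDt) = 77.75 m, giving peak height M/(n_e·A·√(4πDt)) = 0.21/(0.24 × 8.4 × 77.75) = 0.001340 kg/m³.
(x−vt)²/(4Dt) = (6.3)²/(4 × 3.7 × 130) = 0.02063; exp(−0.02063) = 0.9796.
C = 0.001340 × 0.9796 = 0.00131 kg/m³.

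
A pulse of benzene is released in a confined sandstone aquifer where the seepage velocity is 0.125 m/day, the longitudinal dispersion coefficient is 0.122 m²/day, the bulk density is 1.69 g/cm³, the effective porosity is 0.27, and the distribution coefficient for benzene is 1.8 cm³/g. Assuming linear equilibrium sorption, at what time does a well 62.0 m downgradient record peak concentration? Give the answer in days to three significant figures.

5990 days

Retardation factor R = 1 + ρ_b·K_d/n = 1 + 1.69 × 1.8/0.27 = 12.27.
Sorption retards both mechanisms: v_R = v/R = 0.01019 m/day, D_R = D/R = 0.009943 m²/day.
Peak time from v_R²t² + 2D_R t − x² = 0: t = (√(D_R² + v_R²x²) − D_R)/v_R².
√(D_R² + v_R²x²) = √(0.009943² + 0.01019² × 62.0²) = 0.6319; v_R² = 0.0001038.
t = (0.6319 − 0.009943)/0.0001038 = 5990 days.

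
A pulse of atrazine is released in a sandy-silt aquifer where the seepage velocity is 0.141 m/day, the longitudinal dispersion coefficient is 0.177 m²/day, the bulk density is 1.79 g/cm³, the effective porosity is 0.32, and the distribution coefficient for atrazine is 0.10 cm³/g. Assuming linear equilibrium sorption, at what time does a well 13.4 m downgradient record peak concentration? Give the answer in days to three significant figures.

135 days

Retardation factor R = 1 + ρ_b·K_d/n = 1 + 1.79 × 0.10/0.32 = 1.559.
Sorption retards both mechanisms: v_R = v/R = 0.09044 m/day, D_R = D/R = 0.1135 m²/day.
Peak time from v_R²t² + 2D_R t − x² = 0: t = (√(D_R² + v_R²x²) − D_R)/v_R².
√(D_R² + v_R²x²) = √(0.1135² + 0.09044² × 13.4²) = 1.217; v_R² = 0.008179.
t = (1.217 − 0.1135)/0.008179 = 135 days.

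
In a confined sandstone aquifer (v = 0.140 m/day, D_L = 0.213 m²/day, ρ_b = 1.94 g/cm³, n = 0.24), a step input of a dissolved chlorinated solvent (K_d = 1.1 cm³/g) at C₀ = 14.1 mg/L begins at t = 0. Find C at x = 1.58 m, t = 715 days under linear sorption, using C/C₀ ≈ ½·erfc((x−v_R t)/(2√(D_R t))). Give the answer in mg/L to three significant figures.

Retardation factor R = 1 + ρ_b·K_d/n = 1 + 1.94 × 1.1/0.24 = 9.892.
Sorption retards both mechanisms: v_R = v/R = 0.01415 m/day, D_R = D/R = 0.02153 m²/day.
v_R·t = 0.01415 × 715 = 10.11725 m; 2√(D_R t) = 7.847 m; argument = (1.58 − 10.11725)/7.847 = -1.088.
C = C₀ × ½·erfc(-1.088) = 14.1 × 0.9381 = 13.2 mg/L.

13.2 mg/L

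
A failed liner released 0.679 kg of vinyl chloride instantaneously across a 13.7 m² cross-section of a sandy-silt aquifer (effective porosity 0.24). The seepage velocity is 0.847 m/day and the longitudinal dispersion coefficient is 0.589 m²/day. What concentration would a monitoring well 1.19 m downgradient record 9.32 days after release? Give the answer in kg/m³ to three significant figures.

0.00321 kg/m³

For an instantaneous plane source, C(x,t) = M/(n_e·A·√(4πDt)) · exp(−(x−vt)²/(4Dt)), with n_e·A the pore (flow) area.
Plume center vt = 0.847 × 9.32 = 7.89404 m, so the well at 1.19 m is 6.70404 m upgradient of the peak.
√(4πDt) = 8.306 m, giving peak height M/(n_e·A·√(4πDt)) = 0.679/(0.24 × 13.7 × 8.306) = 0.02486 kg/m³.
(x−vt)²/(4Dt) = (-6.70404)²/(4 × 0.589 × 9.32) = 2.047; exp(−2.047) = 0.1291.
C = 0.02486 × 0.1291 = 0.00321 kg/m³.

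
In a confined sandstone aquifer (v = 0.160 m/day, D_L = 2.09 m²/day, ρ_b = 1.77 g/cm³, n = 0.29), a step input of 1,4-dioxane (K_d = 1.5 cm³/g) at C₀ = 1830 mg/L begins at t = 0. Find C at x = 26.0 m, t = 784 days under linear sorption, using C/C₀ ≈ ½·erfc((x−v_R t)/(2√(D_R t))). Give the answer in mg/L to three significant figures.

Retardation factor R = 1 + ρ_b·K_d/n = 1 + 1.77 × 1.5/0.29 = 10.16.
Sorption retards both mechanisms: v_R = v/R = 0.01575 m/day, D_R = D/R = 0.2057 m²/day.
v_R·t = 0.01575 × 784 = 12.348 m; 2√(D_R t) = 25.40 m; argument = (26.0 − 12.348)/25.40 = 0.5375.
C = C₀ × ½·erfc(0.5375) = 1830 × 0.2236 = 409 mg/L.

409 mg/L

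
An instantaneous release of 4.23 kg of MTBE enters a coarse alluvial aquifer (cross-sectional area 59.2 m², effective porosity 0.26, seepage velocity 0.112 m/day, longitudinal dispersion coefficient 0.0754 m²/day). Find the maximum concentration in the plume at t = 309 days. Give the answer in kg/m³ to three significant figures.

The peak of an instantaneous 1D plume sits at x = vt; there the Gaussian factor is 1 and C_max = M/(n_e·A·√(4πDt)), where n_e·A is the pore area the mass is dissolved in.
√(4πDt) = √(4π × 0.0754 × 309) = 17.11 m, so C_max = 4.23/(0.26 × 59.2 × 17.11) = 0.0161 kg/m³.

0.0161 kg/m³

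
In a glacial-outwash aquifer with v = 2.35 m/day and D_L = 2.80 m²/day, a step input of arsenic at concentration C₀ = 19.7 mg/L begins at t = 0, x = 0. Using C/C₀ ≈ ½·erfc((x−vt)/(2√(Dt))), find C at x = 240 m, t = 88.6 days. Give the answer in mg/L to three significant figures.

1.51 mg/L

For a continuous step input, C/C₀ ≈ ½·erfc((x−vt)/(2√(Dt))).
vt = 2.35 × 88.6 = 208.21 m and 2√(Dt) = 2√(2.80 × 88.6) = 31.50 m.
Argument (x−vt)/(2√(Dt)) = (240 − 208.21)/31.50 = 1.009; ½·erfc(1.009) = 0.07680.
C = 19.7 × 0.07680 = 1.51 mg/L.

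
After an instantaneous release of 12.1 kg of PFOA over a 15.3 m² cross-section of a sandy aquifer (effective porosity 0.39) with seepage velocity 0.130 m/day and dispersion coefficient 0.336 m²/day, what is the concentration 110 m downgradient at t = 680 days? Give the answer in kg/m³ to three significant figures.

0.0227 kg/m³

For an instantaneous plane source, C(x,t) = M/(n_e·A·√(4πDt)) · exp(−(x−vt)²/(4Dt)), with n_e·A the pore (flow) area.
Plume center vt = 0.130 × 680 = 88.4 m, so the well at 110 m is 21.6 m downgradient of the peak.
√(4πDt) = 53.58 m, giving peak height M/(n_e·A·√(4πDt)) = 12.1/(0.39 × 15.3 × 53.58) = 0.03785 kg/m³.
(x−vt)²/(4Dt) = (21.6)²/(4 × 0.336 × 680) = 0.5105; exp(−0.5105) = 0.6002.
C = 0.03785 × 0.6002 = 0.0227 kg/m³.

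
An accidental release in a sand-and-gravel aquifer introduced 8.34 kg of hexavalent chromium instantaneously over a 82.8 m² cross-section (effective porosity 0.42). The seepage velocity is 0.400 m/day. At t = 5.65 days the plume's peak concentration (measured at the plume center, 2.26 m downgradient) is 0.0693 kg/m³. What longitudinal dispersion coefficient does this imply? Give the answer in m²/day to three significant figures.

At the plume center C_max = M/(n_e·A·√(4πDt)), so D = M²/(4πt·(n_e·A·C_max)²).
n_e·A·C_max = 0.42 × 82.8 × 0.0693 = 2.410 kg/m.
D = 8.34²/(4π × 5.65 × 2.410²) = 0.169 m²/day.

0.169 m²/day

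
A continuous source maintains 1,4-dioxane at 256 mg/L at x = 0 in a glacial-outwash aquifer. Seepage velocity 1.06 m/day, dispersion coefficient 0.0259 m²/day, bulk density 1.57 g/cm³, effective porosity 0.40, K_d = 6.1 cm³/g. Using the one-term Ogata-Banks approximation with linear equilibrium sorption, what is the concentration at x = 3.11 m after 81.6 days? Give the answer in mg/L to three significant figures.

207 mg/L

Retardation factor R = 1 + ρ_b·K_d/n = 1 + 1.57 × 6.1/0.40 = 24.94.
Sorption retards both mechanisms: v_R = v/R = 0.04250 m/day, D_R = D/R = 0.001038 m²/day.
v_R·t = 0.04250 × 81.6 = 3.468 m; 2√(D_R t) = 0.5821 m; argument = (3.11 − 3.468)/0.5821 = -0.6150.
C = C₀ × ½·erfc(-0.6150) = 256 × 0.8078 = 207 mg/L.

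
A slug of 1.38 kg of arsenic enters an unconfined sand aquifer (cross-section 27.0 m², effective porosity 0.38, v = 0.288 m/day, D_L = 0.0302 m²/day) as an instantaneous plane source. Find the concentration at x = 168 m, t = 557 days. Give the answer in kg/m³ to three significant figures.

For an instantaneous plane source, C(x,t) = M/(n_e·A·√(4πDt)) · exp(−(x−vt)²/(4Dt)), with n_e·A the pore (flow) area.
Plume center vt = 0.288 × 557 = 160.416 m, so the well at 168 m is 7.584 m downgradient of the peak.
√(4πDt) = 14.54 m, giving peak height M/(n_e·A·√(4πDt)) = 1.38/(0.38 × 27.0 × 14.54) = 0.009251 kg/m³.
(x−vt)²/(4Dt) = (7.584)²/(4 × 0.0302 × 557) = 0.8548; exp(−0.8548) = 0.4254.
C = 0.009251 × 0.4254 = 0.00394 kg/m³.

0.00394 kg/m³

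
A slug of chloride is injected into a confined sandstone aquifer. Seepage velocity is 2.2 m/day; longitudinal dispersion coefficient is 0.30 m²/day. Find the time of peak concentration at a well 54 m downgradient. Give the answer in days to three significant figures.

For the 1D instantaneous-source solution, setting ∂C/∂t = 0 at fixed x gives v²t² + 2Dt − x² = 0, so t = (√(D² + v²x²) − D)/v².
√(D² + v²x²) = √(0.30² + 2.2² × 54²) = 118.8; v² = 4.84.
t = (118.8 − 0.30)/4.84 = 24.5 days (vs. the pure-advection estimate x/v = 24.5 d).

24.5 days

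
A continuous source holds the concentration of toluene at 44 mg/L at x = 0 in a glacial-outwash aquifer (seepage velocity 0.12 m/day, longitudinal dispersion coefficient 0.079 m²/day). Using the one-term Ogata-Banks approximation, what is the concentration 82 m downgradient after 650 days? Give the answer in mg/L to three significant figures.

For a continuous step input, C/C₀ ≈ ½·erfc((x−vt)/(2√(Dt))).
vt = 0.12 × 650 = 78 m and 2√(Dt) = 2√(0.079 × 650) = 14.33 m.
Argument (x−vt)/(2√(Dt)) = (82 − 78)/14.33 = 0.2791; ½·erfc(0.2791) = 0.3465.
C = 44 × 0.3465 = 15.2 mg/L.

15.2 mg/L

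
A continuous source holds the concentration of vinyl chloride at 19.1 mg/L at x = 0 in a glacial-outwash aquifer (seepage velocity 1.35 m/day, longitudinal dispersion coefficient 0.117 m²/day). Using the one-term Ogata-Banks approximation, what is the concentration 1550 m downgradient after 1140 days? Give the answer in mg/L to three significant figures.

4.78 mg/L

For a continuous step input, C/C₀ ≈ ½·erfc((x−vt)/(2√(Dt))).
vt = 1.35 × 1140 = 1539 m and 2√(Dt) = 2√(0.117 × 1140) = 23.10 m.
Argument (x−vt)/(2√(Dt)) = (1550 − 1539)/23.10 = 0.4762; ½·erfc(0.4762) = 0.2503.
C = 19.1 × 0.2503 = 4.78 mg/L.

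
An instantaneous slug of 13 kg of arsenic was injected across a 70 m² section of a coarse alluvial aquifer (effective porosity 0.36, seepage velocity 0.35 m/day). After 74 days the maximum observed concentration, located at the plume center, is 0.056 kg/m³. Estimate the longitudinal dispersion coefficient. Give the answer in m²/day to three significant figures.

At the plume center C_max = M/(n_e·A·√(4πDt)), so D = M²/(4πt·(n_e·A·C_max)²).
n_e·A·C_max = 0.36 × 70 × 0.056 = 1.411 kg/m.
D = 13²/(4π × 74 × 1.411²) = 0.0913 m²/day.

0.0913 m²/day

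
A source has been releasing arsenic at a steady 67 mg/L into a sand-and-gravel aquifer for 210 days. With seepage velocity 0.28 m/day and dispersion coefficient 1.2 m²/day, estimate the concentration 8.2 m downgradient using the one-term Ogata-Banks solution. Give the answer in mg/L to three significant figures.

For a continuous step input, C/C₀ ≈ ½·erfc((x−vt)/(2√(Dt))).
vt = 0.28 × 210 = 58.8 m and 2√(Dt) = 2√(1.2 × 210) = 31.75 m.
Argument (x−vt)/(2√(Dt)) = (8.2 − 58.8)/31.75 = -1.594; ½·erfc(-1.594) = 0.9879.
C = 67 × 0.9879 = 66.2 mg/L.

66.2 mg/L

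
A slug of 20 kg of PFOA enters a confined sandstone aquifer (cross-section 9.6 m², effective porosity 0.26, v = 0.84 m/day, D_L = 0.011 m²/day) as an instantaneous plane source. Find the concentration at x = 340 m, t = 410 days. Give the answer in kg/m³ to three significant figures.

0.364 kg/m³

For an instantaneous plane source, C(x,t) = M/(n_e·A·√(4πDt)) · exp(−(x−vt)²/(4Dt)), with n_e·A the pore (flow) area.
Plume center vt = 0.84 × 410 = 344.4 m, so the well at 340 m is 4.4 m upgradient of the peak.
√(4πDt) = 7.528 m, giving peak height M/(n_e·A·√(4πDt)) = 20/(0.26 × 9.6 × 7.528) = 1.064 kg/m³.
(x−vt)²/(4Dt) = (-4.4)²/(4 × 0.011 × 410) = 1.073; exp(−1.073) = 0.3420.
C = 1.064 × 0.3420 = 0.364 kg/m³.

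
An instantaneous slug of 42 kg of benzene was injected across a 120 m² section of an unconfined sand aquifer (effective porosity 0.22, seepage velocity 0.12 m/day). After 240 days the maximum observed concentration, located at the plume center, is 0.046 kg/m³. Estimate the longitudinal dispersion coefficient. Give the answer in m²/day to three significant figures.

0.397 m²/day

At the plume center C_max = M/(n_e·A·√(4πDt)), so D = M²/(4πt·(n_e·A·C_max)²).
n_e·A·C_max = 0.22 × 120 × 0.046 = 1.214 kg/m.
D = 42²/(4π × 240 × 1.214²) = 0.397 m²/day.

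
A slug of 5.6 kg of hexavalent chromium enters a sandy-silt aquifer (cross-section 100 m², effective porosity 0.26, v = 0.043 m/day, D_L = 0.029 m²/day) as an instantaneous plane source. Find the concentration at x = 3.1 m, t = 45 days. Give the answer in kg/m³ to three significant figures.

For an instantaneous plane source, C(x,t) = M/(n_e·A·√(4πDt)) · exp(−(x−vt)²/(4Dt)), with n_e·A the pore (flow) area.
Plume center vt = 0.043 × 45 = 1.935 m, so the well at 3.1 m is 1.165 m downgradient of the peak.
√(4πDt) = 4.050 m, giving peak height M/(n_e·A·√(4πDt)) = 5.6/(0.26 × 100 × 4.050) = 0.05318 kg/m³.
(x−vt)²/(4Dt) = (1.165)²/(4 × 0.029 × 45) = 0.2600; exp(−0.2600) = 0.7711.
C = 0.05318 × 0.7711 = 0.0410 kg/m³.

0.0410 kg/m³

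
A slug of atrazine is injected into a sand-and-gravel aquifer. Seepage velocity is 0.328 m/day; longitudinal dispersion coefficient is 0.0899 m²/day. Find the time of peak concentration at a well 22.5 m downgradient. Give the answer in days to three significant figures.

67.8 days

For the 1D instantaneous-source solution, setting ∂C/∂t = 0 at fixed x gives v²t² + 2Dt − x² = 0, so t = (√(D² + v²x²) − D)/v².
√(D² + v²x²) = √(0.0899² + 0.328² × 22.5²) = 7.381; v² = 0.107584.
t = (7.381 − 0.0899)/0.107584 = 67.8 days (vs. the pure-advection estimate x/v = 68.6 d).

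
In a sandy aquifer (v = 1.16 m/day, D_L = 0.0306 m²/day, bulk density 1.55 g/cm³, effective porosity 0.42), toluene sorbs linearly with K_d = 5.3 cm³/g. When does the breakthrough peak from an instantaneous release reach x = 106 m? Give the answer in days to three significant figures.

1880 days

Retardation factor R = 1 + ρ_b·K_d/n = 1 + 1.55 × 5.3/0.42 = 20.56.
Sorption retards both mechanisms: v_R = v/R = 0.05642 m/day, D_R = D/R = 0.001488 m²/day.
Peak time from v_R²t² + 2D_R t − x² = 0: t = (√(D_R² + v_R²x²) − D_R)/v_R².
√(D_R² + v_R²x²) = √(0.001488² + 0.05642² × 106²) = 5.981; v_R² = 0.003183.
t = (5.981 − 0.001488)/0.003183 = 1880 days.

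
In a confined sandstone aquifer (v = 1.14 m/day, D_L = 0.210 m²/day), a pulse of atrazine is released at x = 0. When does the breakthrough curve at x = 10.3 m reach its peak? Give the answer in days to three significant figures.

8.87 days

For the 1D instantaneous-source solution, setting ∂C/∂t = 0 at fixed x gives v²t² + 2Dt − x² = 0, so t = (√(D² + v²x²) − D)/v².
√(D² + v²x²) = √(0.210² + 1.14² × 10.3²) = 11.74; v² = 1.2996.
t = (11.74 − 0.210)/1.2996 = 8.87 days (vs. the pure-advection estimate x/v = 9.04 d).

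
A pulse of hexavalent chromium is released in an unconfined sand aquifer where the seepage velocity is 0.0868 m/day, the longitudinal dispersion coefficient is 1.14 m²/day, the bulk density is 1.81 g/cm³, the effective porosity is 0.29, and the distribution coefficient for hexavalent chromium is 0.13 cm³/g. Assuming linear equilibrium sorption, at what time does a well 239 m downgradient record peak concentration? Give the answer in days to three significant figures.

4720 days

Retardation factor R = 1 + ρ_b·K_d/n = 1 + 1.81 × 0.13/0.29 = 1.811.
Sorption retards both mechanisms: v_R = v/R = 0.04793 m/day, D_R = D/R = 0.6295 m²/day.
Peak time from v_R²t² + 2D_R t − x² = 0: t = (√(D_R² + v_R²x²) − D_R)/v_R².
√(D_R² + v_R²x²) = √(0.6295² + 0.04793² × 239²) = 11.47; v_R² = 0.002297.
t = (11.47 − 0.6295)/0.002297 = 4720 days.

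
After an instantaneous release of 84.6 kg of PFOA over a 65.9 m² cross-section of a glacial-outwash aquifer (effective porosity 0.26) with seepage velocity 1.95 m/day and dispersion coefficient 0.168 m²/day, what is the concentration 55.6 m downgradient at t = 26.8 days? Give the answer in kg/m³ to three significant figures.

For an instantaneous plane source, C(x,t) = M/(n_e·A·√(4πDt)) · exp(−(x−vt)²/(4Dt)), with n_e·A the pore (flow) area.
Plume center vt = 1.95 × 26.8 = 52.26 m, so the well at 55.6 m is 3.34 m downgradient of the peak.
√(4πDt) = 7.522 m, giving peak height M/(n_e·A·√(4πDt)) = 84.6/(0.26 × 65.9 × 7.522) = 0.6564 kg/m³.
(x−vt)²/(4Dt) = (3.34)²/(4 × 0.168 × 26.8) = 0.6194; exp(−0.6194) = 0.5383.
C = 0.6564 × 0.5383 = 0.353 kg/m³.

0.353 kg/m³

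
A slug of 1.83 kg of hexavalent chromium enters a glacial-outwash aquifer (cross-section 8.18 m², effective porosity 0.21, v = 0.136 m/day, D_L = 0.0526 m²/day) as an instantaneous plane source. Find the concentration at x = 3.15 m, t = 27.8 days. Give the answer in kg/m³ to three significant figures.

0.232 kg/m³

For an instantaneous plane source, C(x,t) = M/(n_e·A·√(4πDt)) · exp(−(x−vt)²/(4Dt)), with n_e·A the pore (flow) area.
Plume center vt = 0.136 × 27.8 = 3.7808 m, so the well at 3.15 m is 0.6308 m upgradient of the peak.
√(4πDt) = 4.287 m, giving peak height M/(n_e·A·√(4πDt)) = 1.83/(0.21 × 8.18 × 4.287) = 0.2485 kg/m³.
(x−vt)²/(4Dt) = (-0.6308)²/(4 × 0.0526 × 27.8) = 0.06803; exp(−0.06803) = 0.9342.
C = 0.2485 × 0.9342 = 0.232 kg/m³.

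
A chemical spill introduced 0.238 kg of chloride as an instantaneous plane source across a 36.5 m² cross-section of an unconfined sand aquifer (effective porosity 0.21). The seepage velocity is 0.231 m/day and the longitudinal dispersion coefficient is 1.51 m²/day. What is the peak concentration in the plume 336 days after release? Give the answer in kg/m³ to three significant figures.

0.000389 kg/m³

The peak of an instantaneous 1D plume sits at x = vt; there the Gaussian factor is 1 and C_max = M/(n_e·A·√(4πDt)), where n_e·A is the pore area the mass is dissolved in.
√(4πDt) = √(4π × 1.51 × 336) = 79.85 m, so C_max = 0.238/(0.21 × 36.5 × 79.85) = 0.000389 kg/m³.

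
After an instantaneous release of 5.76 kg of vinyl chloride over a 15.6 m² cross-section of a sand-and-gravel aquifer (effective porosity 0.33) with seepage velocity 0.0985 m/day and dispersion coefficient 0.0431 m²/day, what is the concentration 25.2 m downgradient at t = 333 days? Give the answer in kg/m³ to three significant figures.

For an instantaneous plane source, C(x,t) = M/(n_e·A·√(4πDt)) · exp(−(x−vt)²/(4Dt)), with n_e·A the pore (flow) area.
Plume center vt = 0.0985 × 333 = 32.8005 m, so the well at 25.2 m is 7.6005 m upgradient of the peak.
√(4πDt) = 13.43 m, giving peak height M/(n_e·A·√(4πDt)) = 5.76/(0.33 × 15.6 × 13.43) = 0.08331 kg/m³.
(x−vt)²/(4Dt) = (-7.6005)²/(4 × 0.0431 × 333) = 1.006; exp(−1.006) = 0.3657.
C = 0.08331 × 0.3657 = 0.0305 kg/m³.

0.0305 kg/m³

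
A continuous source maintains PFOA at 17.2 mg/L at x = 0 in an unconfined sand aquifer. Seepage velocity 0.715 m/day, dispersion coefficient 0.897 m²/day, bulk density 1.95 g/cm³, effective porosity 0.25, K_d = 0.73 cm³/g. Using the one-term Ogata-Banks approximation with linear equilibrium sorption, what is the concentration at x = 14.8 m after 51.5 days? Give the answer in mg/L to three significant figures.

0.106 mg/L

Retardation factor R = 1 + ρ_b·K_d/n = 1 + 1.95 × 0.73/0.25 = 6.694.
Sorption retards both mechanisms: v_R = v/R = 0.1068 m/day, D_R = D/R = 0.1340 m²/day.
v_R·t = 0.1068 × 51.5 = 5.5002 m; 2√(D_R t) = 5.254 m; argument = (14.8 − 5.5002)/5.254 = 1.770.
C = C₀ × ½·erfc(1.770) = 17.2 × 0.006155 = 0.106 mg/L.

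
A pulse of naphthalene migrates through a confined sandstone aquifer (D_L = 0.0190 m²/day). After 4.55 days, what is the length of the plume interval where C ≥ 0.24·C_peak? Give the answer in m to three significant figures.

1.40 m

The plume is Gaussian with σ = √(2Dt) = √(2 × 0.0190 × 4.55) = 0.4158 m.
C/C_peak = exp(−Δx²/(2σ²)) = 0.24 ⇒ Δx = σ·√(−2 ln 0.24) = 0.4158 × 1.689 = 0.7023 m.
Width = 2Δx = 1.40 m.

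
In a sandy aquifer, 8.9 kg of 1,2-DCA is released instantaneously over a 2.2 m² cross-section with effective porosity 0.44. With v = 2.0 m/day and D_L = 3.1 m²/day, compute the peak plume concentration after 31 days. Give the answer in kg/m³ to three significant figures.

The peak of an instantaneous 1D plume sits at x = vt; there the Gaussian factor is 1 and C_max = M/(n_e·A·√(4πDt)), where n_e·A is the pore area the mass is dissolved in.
√(4πDt) = √(4π × 3.1 × 31) = 34.75 m, so C_max = 8.9/(0.44 × 2.2 × 34.75) = 0.265 kg/m³.

0.265 kg/m³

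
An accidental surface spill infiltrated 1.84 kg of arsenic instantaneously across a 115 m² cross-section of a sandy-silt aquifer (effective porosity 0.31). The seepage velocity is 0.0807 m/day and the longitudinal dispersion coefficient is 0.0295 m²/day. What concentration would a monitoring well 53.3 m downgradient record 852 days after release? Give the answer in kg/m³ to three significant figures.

For an instantaneous plane source, C(x,t) = M/(n_e·A·√(4πDt)) · exp(−(x−vt)²/(4Dt)), with n_e·A the pore (flow) area.
Plume center vt = 0.0807 × 852 = 68.7564 m, so the well at 53.3 m is 15.4564 m upgradient of the peak.
√(4πDt) = 17.77 m, giving peak height M/(n_e·A·√(4πDt)) = 1.84/(0.31 × 115 × 17.77) = 0.002904 kg/m³.
(x−vt)²/(4Dt) = (-15.4564)²/(4 × 0.0295 × 852) = 2.376; exp(−2.376) = 0.09292.
C = 0.002904 × 0.09292 = 0.000270 kg/m³.

0.000270 kg/m³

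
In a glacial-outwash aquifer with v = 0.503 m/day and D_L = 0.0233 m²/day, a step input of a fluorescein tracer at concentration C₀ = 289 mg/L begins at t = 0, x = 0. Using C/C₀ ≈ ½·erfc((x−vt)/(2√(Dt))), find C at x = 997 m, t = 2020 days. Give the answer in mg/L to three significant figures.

For a continuous step input, C/C₀ ≈ ½·erfc((x−vt)/(2√(Dt))).
vt = 0.503 × 2020 = 1016.06 m and 2√(Dt) = 2√(0.0233 × 2020) = 13.72 m.
Argument (x−vt)/(2√(Dt)) = (997 − 1016.06)/13.72 = -1.389; ½·erfc(-1.389) = 0.9753.
C = 289 × 0.9753 = 282 mg/L.

282 mg/L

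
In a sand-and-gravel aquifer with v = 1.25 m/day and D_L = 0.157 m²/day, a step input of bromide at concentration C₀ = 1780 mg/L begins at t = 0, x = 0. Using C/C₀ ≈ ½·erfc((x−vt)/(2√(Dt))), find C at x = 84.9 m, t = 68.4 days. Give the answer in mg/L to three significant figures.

For a continuous step input, C/C₀ ≈ ½·erfc((x−vt)/(2√(Dt))).
vt = 1.25 × 68.4 = 85.5 m and 2√(Dt) = 2√(0.157 × 68.4) = 6.554 m.
Argument (x−vt)/(2√(Dt)) = (84.9 − 85.5)/6.554 = -0.09155; ½·erfc(-0.09155) = 0.5515.
C = 1780 × 0.5515 = 982 mg/L.

982 mg/L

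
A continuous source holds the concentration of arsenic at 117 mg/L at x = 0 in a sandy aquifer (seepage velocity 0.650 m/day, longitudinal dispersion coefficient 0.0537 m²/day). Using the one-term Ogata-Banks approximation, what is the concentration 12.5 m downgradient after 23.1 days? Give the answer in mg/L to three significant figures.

For a continuous step input, C/C₀ ≈ ½·erfc((x−vt)/(2√(Dt))).
vt = 0.650 × 23.1 = 15.015 m and 2√(Dt) = 2√(0.0537 × 23.1) = 2.228 m.
Argument (x−vt)/(2√(Dt)) = (12.5 − 15.015)/2.228 = -1.129; ½·erfc(-1.129) = 0.9448.
C = 117 × 0.9448 = 111 mg/L.

111 mg/L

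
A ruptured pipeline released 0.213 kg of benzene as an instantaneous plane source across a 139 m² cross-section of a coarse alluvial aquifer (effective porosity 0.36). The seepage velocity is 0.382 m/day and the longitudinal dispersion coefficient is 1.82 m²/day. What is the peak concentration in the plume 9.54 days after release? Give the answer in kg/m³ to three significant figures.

0.000288 kg/m³

The peak of an instantaneous 1D plume sits at x = vt; there the Gaussian factor is 1 and C_max = M/(n_e·A·√(4πDt)), where n_e·A is the pore area the mass is dissolved in.
√(4πDt) = √(4π × 1.82 × 9.54) = 14.77 m, so C_max = 0.213/(0.36 × 139 × 14.77) = 0.000288 kg/m³.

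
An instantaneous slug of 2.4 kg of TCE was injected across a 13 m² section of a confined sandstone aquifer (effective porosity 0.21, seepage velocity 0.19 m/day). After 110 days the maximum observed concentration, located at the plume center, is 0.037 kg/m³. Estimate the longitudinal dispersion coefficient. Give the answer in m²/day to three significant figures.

0.408 m²/day

At the plume center C_max = M/(n_e·A·√(4πDt)), so D = M²/(4πt·(n_e·A·C_max)²).
n_e·A·C_max = 0.21 × 13 × 0.037 = 0.1010 kg/m.
D = 2.4²/(4π × 110 × 0.1010²) = 0.408 m²/day.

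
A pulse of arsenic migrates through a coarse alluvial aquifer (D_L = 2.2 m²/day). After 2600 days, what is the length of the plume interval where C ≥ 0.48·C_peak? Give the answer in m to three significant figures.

The plume is Gaussian with σ = √(2Dt) = √(2 × 2.2 × 2600) = 107.0 m.
C/C_peak = exp(−Δx²/(2σ²)) = 0.48 ⇒ Δx = σ·√(−2 ln 0.48) = 107.0 × 1.212 = 129.7 m.
Width = 2Δx = 259 m.

259 m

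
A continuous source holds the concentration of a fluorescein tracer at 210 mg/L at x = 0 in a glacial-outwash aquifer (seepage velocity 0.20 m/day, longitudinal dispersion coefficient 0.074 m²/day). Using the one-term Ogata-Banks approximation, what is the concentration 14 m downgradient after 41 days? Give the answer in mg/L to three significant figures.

For a continuous step input, C/C₀ ≈ ½·erfc((x−vt)/(2√(Dt))).
vt = 0.20 × 41 = 8.2 m and 2√(Dt) = 2√(0.074 × 41) = 3.484 m.
Argument (x−vt)/(2√(Dt)) = (14 − 8.2)/3.484 = 1.665; ½·erfc(1.665) = 0.009270.
C = 210 × 0.009270 = 1.95 mg/L.

1.95 mg/L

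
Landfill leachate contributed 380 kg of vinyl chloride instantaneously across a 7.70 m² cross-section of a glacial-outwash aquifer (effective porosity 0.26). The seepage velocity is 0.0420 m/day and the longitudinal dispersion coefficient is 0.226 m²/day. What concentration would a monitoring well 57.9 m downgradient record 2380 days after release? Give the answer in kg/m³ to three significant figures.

1.01 kg/m³

For an instantaneous plane source, C(x,t) = M/(n_e·A·√(4πDt)) · exp(−(x−vt)²/(4Dt)), with n_e·A the pore (flow) area.
Plume center vt = 0.0420 × 2380 = 99.96 m, so the well at 57.9 m is 42.06 m upgradient of the peak.
√(4πDt) = 82.21 m, giving peak height M/(n_e·A·√(4πDt)) = 380/(0.26 × 7.70 × 82.21) = 2.309 kg/m³.
(x−vt)²/(4Dt) = (-42.06)²/(4 × 0.226 × 2380) = 0.8222; exp(−0.8222) = 0.4395.
C = 2.309 × 0.4395 = 1.01 kg/m³.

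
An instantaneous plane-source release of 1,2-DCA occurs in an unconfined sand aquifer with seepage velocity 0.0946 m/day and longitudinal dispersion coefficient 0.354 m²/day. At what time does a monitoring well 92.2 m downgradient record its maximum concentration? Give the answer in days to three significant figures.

For the 1D instantaneous-source solution, setting ∂C/∂t = 0 at fixed x gives v²t² + 2Dt − x² = 0, so t = (√(D² + v²x²) − D)/v².
√(D² + v²x²) = √(0.354² + 0.0946² × 92.2²) = 8.729; v² = 0.00894916.
t = (8.729 − 0.354)/0.00894916 = 936 days (vs. the pure-advection estimate x/v = 975 d).

936 days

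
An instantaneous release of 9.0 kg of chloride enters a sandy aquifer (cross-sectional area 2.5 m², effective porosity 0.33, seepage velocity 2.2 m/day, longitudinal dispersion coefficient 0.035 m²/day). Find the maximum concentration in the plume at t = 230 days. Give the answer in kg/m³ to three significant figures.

1.08 kg/m³

The peak of an instantaneous 1D plume sits at x = vt; there the Gaussian factor is 1 and C_max = M/(n_e·A·√(4πDt)), where n_e·A is the pore area the mass is dissolved in.
√(4πDt) = √(4π × 0.035 × 230) = 10.06 m, so C_max = 9.0/(0.33 × 2.5 × 10.06) = 1.08 kg/m³.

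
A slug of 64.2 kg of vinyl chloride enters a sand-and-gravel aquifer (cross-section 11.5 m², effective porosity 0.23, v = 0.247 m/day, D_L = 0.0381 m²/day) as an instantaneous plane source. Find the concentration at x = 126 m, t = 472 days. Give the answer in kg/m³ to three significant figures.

For an instantaneous plane source, C(x,t) = M/(n_e·A·√(4πDt)) · exp(−(x−vt)²/(4Dt)), with n_e·A the pore (flow) area.
Plume center vt = 0.247 × 472 = 116.584 m, so the well at 126 m is 9.416 m downgradient of the peak.
√(4πDt) = 15.03 m, giving peak height M/(n_e·A·√(4πDt)) = 64.2/(0.23 × 11.5 × 15.03) = 1.615 kg/m³.
(x−vt)²/(4Dt) = (9.416)²/(4 × 0.0381 × 472) = 1.233; exp(−1.233) = 0.2914.
C = 1.615 × 0.2914 = 0.471 kg/m³.

0.471 kg/m³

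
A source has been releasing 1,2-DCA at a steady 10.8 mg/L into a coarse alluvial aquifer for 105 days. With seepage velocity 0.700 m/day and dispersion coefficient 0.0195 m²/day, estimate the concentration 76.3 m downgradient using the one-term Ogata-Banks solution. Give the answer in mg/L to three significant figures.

For a continuous step input, C/C₀ ≈ ½·erfc((x−vt)/(2√(Dt))).
vt = 0.700 × 105 = 73.5 m and 2√(Dt) = 2√(0.0195 × 105) = 2.862 m.
Argument (x−vt)/(2√(Dt)) = (76.3 − 73.5)/2.862 = 0.9783; ½·erfc(0.9783) = 0.08325.
C = 10.8 × 0.08325 = 0.899 mg/L.

0.899 mg/L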